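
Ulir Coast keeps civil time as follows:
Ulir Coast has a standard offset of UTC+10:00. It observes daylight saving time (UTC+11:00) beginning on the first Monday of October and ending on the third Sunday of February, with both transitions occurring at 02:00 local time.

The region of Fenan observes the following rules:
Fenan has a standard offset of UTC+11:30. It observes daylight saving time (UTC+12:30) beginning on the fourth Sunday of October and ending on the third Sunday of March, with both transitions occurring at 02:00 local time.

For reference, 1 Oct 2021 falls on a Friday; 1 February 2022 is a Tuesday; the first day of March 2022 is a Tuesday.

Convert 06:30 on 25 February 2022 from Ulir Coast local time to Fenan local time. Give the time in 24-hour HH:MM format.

1 October 2021 is a Friday, so the first Monday is October 4.
1 February 2022 is a Tuesday, so the first Sunday is February 6 and the third is February 20.
Daylight saving runs 4 October 2021 – 20 February 2022; 25 February 2022 is outside that window, so Ulir Coast is on standard time at UTC+10:00.
06:30 Ulir Coast − 10h = 20:30 UTC (rolling into the previous day, 24 February 2022).
1 October 2021 is a Friday, so the first Sunday is October 3 and the fourth is October 24.
1 March 2022 is a Tuesday, so the first Sunday is March 6 and the third is March 20.
At the standard offset (UTC+11:30), 20:30 UTC + 11h30m = 08:00 Fenan standard time (rolling into the next day, 25 February 2022).
Daylight saving runs 24 October 2021 – 20 March 2022; the standard-time date in Fenan, 25 February 2022, is inside that window, so Fenan is at UTC+12:30.
20:30 UTC + 12h30m = 09:00 Fenan (rolling into the next day, 25 February 2022).

09:00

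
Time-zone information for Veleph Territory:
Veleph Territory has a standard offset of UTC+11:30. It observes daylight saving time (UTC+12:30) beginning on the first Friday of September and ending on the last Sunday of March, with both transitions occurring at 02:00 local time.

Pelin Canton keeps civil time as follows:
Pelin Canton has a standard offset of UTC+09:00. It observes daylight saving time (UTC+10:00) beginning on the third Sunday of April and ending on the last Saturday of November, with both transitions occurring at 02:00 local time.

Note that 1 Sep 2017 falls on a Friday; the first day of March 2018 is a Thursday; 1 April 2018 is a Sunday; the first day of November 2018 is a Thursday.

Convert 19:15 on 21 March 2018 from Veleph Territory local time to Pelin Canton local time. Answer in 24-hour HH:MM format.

15:45

1 September 2017 is a Friday, so the first Friday is September 1.
1 March 2018 is a Thursday, so Sundays fall on 4, 11, 18, 25; the last is March 25.
Daylight saving runs 1 September 2017 – 25 March 2018; 21 March 2018 is inside that window, so Veleph Territory is at UTC+12:30.
19:15 Veleph Territory − 12h30m = 06:45 UTC.
1 April 2018 is a Sunday, so the first Sunday is April 1 and the third is April 15.
1 November 2018 is a Thursday, so Saturdays fall on 3, 10, 17, 24; the last is November 24.
At the standard offset (UTC+09:00), 06:45 UTC + 9h = 15:45 Pelin Canton standard time.
The standard-time date in Pelin Canton, 21 March 2018, is outside the daylight-saving period (15 April – 24 November), so Pelin Canton is on standard time, UTC+09:00.
06:45 UTC + 9h = 15:45 Pelin Canton.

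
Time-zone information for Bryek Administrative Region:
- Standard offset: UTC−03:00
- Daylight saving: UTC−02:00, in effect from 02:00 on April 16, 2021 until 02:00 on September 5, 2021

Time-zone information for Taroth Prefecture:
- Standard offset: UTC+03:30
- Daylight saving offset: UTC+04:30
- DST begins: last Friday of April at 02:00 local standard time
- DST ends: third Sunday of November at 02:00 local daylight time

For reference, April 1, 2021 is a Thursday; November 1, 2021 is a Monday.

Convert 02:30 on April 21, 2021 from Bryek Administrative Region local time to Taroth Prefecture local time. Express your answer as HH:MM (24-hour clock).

April 21, 2021 falls between 16 April and 5 September, so daylight saving is in effect and Bryek Administrative Region is at UTC−02:00.
02:30 Bryek Administrative Region + 2h = 04:30 UTC.
1 April 2021 is a Thursday, so Fridays fall on 2, 9, 16, 23, 30; the last is April 30.
1 November 2021 is a Monday, so the first Sunday is November 7 and the third is November 21.
At the standard offset (UTC+03:30), 04:30 UTC + 3h30m = 08:00 Taroth Prefecture standard time.
Daylight saving runs 30 April – 21 November; the standard-time date in Taroth Prefecture, April 21, 2021, is outside that window, so Taroth Prefecture is on standard time at UTC+03:30.
04:30 UTC + 3h30m = 08:00 Taroth Prefecture.

08:00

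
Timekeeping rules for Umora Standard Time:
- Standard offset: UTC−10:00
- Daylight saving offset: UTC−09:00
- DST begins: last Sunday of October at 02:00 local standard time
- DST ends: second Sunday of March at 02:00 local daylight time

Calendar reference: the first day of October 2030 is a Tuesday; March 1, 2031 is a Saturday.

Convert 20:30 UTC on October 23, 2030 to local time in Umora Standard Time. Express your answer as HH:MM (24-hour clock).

1 October 2030 is a Tuesday, so Sundays fall on 6, 13, 20, 27; the last is October 27.
1 March 2031 is a Saturday, so the first Sunday is March 2 and the second is March 9.
At the standard offset (UTC−10:00), 20:30 UTC − 10h = 10:30 Umora Standard Time standard time.
The standard-time date in Umora Standard Time, October 23, 2030, does not fall between 27 October 2030 and 9 March 2031, so daylight saving is not in effect and Umora Standard Time is at UTC−10:00.
20:30 UTC − 10h = 10:30 local.

10:30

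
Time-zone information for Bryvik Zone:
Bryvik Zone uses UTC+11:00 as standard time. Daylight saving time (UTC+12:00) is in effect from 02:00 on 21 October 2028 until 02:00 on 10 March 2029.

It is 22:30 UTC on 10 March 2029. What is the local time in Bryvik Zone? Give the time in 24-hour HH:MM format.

09:30

At the standard offset (UTC+11:00), 22:30 UTC + 11h = 09:30 Bryvik Zone standard time (rolling into the next day, 11 March 2029).
Daylight saving runs 21 October 2028 – 10 March 2029; the standard-time date in Bryvik Zone, 11 March 2029, is outside that window, so Bryvik Zone is on standard time at UTC+11:00.
22:30 UTC + 11h = 09:30 local (rolling into the next day, 11 March 2029).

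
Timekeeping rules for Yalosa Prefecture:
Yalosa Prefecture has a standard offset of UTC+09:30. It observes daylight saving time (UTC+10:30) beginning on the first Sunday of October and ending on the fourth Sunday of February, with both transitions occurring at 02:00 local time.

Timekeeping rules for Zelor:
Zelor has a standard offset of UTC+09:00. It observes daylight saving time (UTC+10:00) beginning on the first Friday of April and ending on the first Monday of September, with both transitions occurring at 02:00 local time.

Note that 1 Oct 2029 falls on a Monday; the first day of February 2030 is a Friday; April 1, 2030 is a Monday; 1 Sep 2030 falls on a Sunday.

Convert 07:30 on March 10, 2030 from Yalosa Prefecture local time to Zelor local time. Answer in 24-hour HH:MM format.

1 October 2029 is a Monday, so the first Sunday is October 7.
1 February 2030 is a Friday, so the first Sunday is February 3 and the fourth is February 24.
Daylight saving runs 7 October 2029 – 24 February 2030; March 10, 2030 is outside that window, so Yalosa Prefecture is on standard time at UTC+09:30.
07:30 Yalosa Prefecture − 9h30m = 22:00 UTC (rolling into the previous day, 9 March 2030).
1 April 2030 is a Monday, so the first Friday is April 5.
1 September 2030 is a Sunday, so the first Monday is September 2.
At the standard offset (UTC+09:00), 22:00 UTC + 9h = 07:00 Zelor standard time (rolling into the next day, 10 March 2030).
The standard-time date in Zelor, March 10, 2030, is outside the daylight-saving period (5 April – 2 September), so Zelor is on standard time, UTC+09:00.
22:00 UTC + 9h = 07:00 Zelor (rolling into the next day, 10 March 2030).

07:00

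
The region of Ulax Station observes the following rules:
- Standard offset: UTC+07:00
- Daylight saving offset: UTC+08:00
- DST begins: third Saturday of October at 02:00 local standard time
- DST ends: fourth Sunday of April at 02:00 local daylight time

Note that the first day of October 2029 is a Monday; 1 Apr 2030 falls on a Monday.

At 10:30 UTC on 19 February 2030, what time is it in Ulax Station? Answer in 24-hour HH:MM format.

1 October 2029 is a Monday, so the first Saturday is October 6 and the third is October 20.
1 April 2030 is a Monday, so the first Sunday is April 7 and the fourth is April 28.
At the standard offset (UTC+07:00), 10:30 UTC + 7h = 17:30 Ulax Station standard time.
The standard-time date in Ulax Station, 19 February 2030, lies within the daylight-saving period (20 October 2029 – 28 April 2030), so Ulax Station is on daylight time, UTC+08:00.
10:30 UTC + 8h = 18:30 local.

18:30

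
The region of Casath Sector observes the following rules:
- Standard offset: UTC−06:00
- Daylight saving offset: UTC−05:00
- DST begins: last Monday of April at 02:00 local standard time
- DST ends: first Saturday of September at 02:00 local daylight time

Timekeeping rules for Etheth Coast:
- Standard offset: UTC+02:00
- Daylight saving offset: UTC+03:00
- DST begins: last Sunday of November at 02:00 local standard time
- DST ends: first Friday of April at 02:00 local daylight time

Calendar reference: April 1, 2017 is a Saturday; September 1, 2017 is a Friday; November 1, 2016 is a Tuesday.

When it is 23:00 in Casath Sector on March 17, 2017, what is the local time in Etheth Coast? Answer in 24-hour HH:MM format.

08:00

1 April 2017 is a Saturday, so Mondays fall on 3, 10, 17, 24; the last is April 24.
1 September 2017 is a Friday, so the first Saturday is September 2.
Daylight saving runs 24 April – 2 September; March 17, 2017 is outside that window, so Casath Sector is on standard time at UTC−06:00.
23:00 Casath Sector + 6h = 05:00 UTC (rolling into the next day, 18 March 2017).
1 November 2016 is a Tuesday, so Sundays fall on 6, 13, 20, 27; the last is November 27.
1 April 2017 is a Saturday, so the first Friday is April 7.
At the standard offset (UTC+02:00), 05:00 UTC + 2h = 07:00 Etheth Coast standard time.
Daylight saving runs 27 November 2016 – 7 April 2017; the standard-time date in Etheth Coast, March 18, 2017, is inside that window, so Etheth Coast is at UTC+03:00.
05:00 UTC + 3h = 08:00 Etheth Coast.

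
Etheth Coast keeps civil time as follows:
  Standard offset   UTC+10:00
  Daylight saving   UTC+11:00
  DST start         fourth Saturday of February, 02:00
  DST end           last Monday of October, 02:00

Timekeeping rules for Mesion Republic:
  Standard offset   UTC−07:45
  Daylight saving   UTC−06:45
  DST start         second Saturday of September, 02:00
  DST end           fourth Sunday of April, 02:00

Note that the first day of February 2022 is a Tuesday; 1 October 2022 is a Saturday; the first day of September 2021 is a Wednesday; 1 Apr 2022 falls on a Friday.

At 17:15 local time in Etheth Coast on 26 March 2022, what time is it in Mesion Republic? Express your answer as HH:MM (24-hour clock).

23:30

1 February 2022 is a Tuesday, so the first Saturday is February 5 and the fourth is February 26.
1 October 2022 is a Saturday, so Mondays fall on 3, 10, 17, 24, 31; the last is October 31.
26 March 2022 lies within the daylight-saving period (26 February – 31 October), so Etheth Coast is on daylight time, UTC+11:00.
17:15 Etheth Coast − 11h = 06:15 UTC.
1 September 2021 is a Wednesday, so the first Saturday is September 4 and the second is September 11.
1 April 2022 is a Friday, so the first Sunday is April 3 and the fourth is April 24.
At the standard offset (UTC−07:45), 06:15 UTC − 7h45m = 22:30 Mesion Republic standard time (rolling into the previous day, 25 March 2022).
The standard-time date in Mesion Republic, 25 March 2022, lies within the daylight-saving period (11 September 2021 – 24 April 2022), so Mesion Republic is on daylight time, UTC−06:45.
06:15 UTC − 6h45m = 23:30 Mesion Republic (rolling into the previous day, 25 March 2022).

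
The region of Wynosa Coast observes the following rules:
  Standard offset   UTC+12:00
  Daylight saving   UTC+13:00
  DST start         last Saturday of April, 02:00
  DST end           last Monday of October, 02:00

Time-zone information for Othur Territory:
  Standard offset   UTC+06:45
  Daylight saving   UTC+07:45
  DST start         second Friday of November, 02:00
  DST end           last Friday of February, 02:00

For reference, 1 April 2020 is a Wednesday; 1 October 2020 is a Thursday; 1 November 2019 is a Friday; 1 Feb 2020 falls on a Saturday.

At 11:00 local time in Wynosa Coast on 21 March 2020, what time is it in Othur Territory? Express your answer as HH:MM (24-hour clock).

05:45

1 April 2020 is a Wednesday, so Saturdays fall on 4, 11, 18, 25; the last is April 25.
1 October 2020 is a Thursday, so Mondays fall on 5, 12, 19, 26; the last is October 26.
21 March 2020 does not fall between 25 April and 26 October, so daylight saving is not in effect and Wynosa Coast is at UTC+12:00.
11:00 Wynosa Coast − 12h = 23:00 UTC (rolling into the previous day, 20 March 2020).
1 November 2019 is a Friday, so the first Friday is November 1 and the second is November 8.
1 February 2020 is a Saturday, so Fridays fall on 7, 14, 21, 28; the last is February 28.
At the standard offset (UTC+06:45), 23:00 UTC + 6h45m = 05:45 Othur Territory standard time (rolling into the next day, 21 March 2020).
The standard-time date in Othur Territory, 21 March 2020, does not fall between 8 November 2019 and 28 February 2020, so daylight saving is not in effect and Othur Territory is at UTC+06:45.
23:00 UTC + 6h45m = 05:45 Othur Territory (rolling into the next day, 21 March 2020).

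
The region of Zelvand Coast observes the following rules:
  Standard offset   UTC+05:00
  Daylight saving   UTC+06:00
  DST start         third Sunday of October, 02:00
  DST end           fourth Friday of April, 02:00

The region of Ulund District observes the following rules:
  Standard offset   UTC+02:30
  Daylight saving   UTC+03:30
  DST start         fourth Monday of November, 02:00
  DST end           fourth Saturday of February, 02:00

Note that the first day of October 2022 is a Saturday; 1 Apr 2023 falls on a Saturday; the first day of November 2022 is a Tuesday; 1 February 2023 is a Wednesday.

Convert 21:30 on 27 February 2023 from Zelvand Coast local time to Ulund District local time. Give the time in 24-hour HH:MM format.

18:00

1 October 2022 is a Saturday, so the first Sunday is October 2 and the third is October 16.
1 April 2023 is a Saturday, so the first Friday is April 7 and the fourth is April 28.
Daylight saving runs 16 October 2022 – 28 April 2023; 27 February 2023 is inside that window, so Zelvand Coast is at UTC+06:00.
21:30 Zelvand Coast − 6h = 15:30 UTC.
1 November 2022 is a Tuesday, so the first Monday is November 7 and the fourth is November 28.
1 February 2023 is a Wednesday, so the first Saturday is February 4 and the fourth is February 25.
At the standard offset (UTC+02:30), 15:30 UTC + 2h30m = 18:00 Ulund District standard time.
Daylight saving runs 28 November 2022 – 25 February 2023; the standard-time date in Ulund District, 27 February 2023, is outside that window, so Ulund District is on standard time at UTC+02:30.
15:30 UTC + 2h30m = 18:00 Ulund District.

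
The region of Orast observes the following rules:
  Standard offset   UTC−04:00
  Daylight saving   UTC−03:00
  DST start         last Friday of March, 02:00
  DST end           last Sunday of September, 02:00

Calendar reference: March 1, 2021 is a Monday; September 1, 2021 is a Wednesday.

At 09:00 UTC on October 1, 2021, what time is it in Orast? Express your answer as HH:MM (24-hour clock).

1 March 2021 is a Monday, so Fridays fall on 5, 12, 19, 26; the last is March 26.
1 September 2021 is a Wednesday, so Sundays fall on 5, 12, 19, 26; the last is September 26.
At the standard offset (UTC−04:00), 09:00 UTC − 4h = 05:00 Orast standard time.
The standard-time date in Orast, October 1, 2021, is outside the daylight-saving period (26 March – 26 September), so Orast is on standard time, UTC−04:00.
09:00 UTC − 4h = 05:00 local.

05:00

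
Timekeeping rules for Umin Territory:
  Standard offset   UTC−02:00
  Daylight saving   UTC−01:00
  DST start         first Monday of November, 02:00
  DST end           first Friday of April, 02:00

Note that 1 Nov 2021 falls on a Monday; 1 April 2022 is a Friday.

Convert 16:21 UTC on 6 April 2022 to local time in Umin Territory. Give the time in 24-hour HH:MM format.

1 November 2021 is a Monday, so the first Monday is November 1.
1 April 2022 is a Friday, so the first Friday is April 1.
At the standard offset (UTC−02:00), 16:21 UTC − 2h = 14:21 Umin Territory standard time.
The standard-time date in Umin Territory, 6 April 2022, does not fall between 1 November 2021 and 1 April 2022, so daylight saving is not in effect and Umin Territory is at UTC−02:00.
16:21 UTC − 2h = 14:21 local.

14:21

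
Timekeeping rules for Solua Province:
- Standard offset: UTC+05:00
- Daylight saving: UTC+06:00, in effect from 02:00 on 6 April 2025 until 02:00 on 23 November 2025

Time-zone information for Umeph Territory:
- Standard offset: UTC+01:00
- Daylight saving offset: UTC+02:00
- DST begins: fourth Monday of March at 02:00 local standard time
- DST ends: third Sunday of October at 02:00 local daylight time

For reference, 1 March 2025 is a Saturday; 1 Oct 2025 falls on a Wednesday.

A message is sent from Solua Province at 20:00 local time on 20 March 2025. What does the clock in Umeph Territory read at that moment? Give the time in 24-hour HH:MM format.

20 March 2025 is outside the daylight-saving period (6 April – 23 November), so Solua Province is on standard time, UTC+05:00.
20:00 Solua Province − 5h = 15:00 UTC.
1 March 2025 is a Saturday, so the first Monday is March 3 and the fourth is March 24.
1 October 2025 is a Wednesday, so the first Sunday is October 5 and the third is October 19.
At the standard offset (UTC+01:00), 15:00 UTC + 1h = 16:00 Umeph Territory standard time.
The standard-time date in Umeph Territory, 20 March 2025, is outside the daylight-saving period (24 March – 19 October), so Umeph Territory is on standard time, UTC+01:00.
15:00 UTC + 1h = 16:00 Umeph Territory.

16:00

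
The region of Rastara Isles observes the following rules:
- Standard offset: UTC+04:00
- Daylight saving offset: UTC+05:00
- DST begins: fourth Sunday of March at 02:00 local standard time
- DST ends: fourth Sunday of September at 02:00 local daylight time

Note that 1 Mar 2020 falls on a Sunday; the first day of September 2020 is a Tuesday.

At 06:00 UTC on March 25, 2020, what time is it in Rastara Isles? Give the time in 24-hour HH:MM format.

11:00

1 March 2020 is a Sunday, so the first Sunday is March 1 and the fourth is March 22.
1 September 2020 is a Tuesday, so the first Sunday is September 6 and the fourth is September 27.
At the standard offset (UTC+04:00), 06:00 UTC + 4h = 10:00 Rastara Isles standard time.
The standard-time date in Rastara Isles, March 25, 2020, lies within the daylight-saving period (22 March – 27 September), so Rastara Isles is on daylight time, UTC+05:00.
06:00 UTC + 5h = 11:00 local.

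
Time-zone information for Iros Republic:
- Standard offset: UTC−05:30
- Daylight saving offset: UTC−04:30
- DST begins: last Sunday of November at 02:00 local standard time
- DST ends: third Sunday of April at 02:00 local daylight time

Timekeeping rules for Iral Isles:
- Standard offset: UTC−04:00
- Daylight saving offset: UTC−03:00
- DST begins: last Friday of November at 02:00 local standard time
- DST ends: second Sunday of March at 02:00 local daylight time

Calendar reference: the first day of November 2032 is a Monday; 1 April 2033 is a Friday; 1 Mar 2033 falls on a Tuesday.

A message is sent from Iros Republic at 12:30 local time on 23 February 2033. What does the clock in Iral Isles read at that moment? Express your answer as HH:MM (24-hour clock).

1 November 2032 is a Monday, so Sundays fall on 7, 14, 21, 28; the last is November 28.
1 April 2033 is a Friday, so the first Sunday is April 3 and the third is April 17.
Daylight saving runs 28 November 2032 – 17 April 2033; 23 February 2033 is inside that window, so Iros Republic is at UTC−04:30.
12:30 Iros Republic + 4h30m = 17:00 UTC.
1 November 2032 is a Monday, so Fridays fall on 5, 12, 19, 26; the last is November 26.
1 March 2033 is a Tuesday, so the first Sunday is March 6 and the second is March 13.
At the standard offset (UTC−04:00), 17:00 UTC − 4h = 13:00 Iral Isles standard time.
Daylight saving runs 26 November 2032 – 13 March 2033; the standard-time date in Iral Isles, 23 February 2033, is inside that window, so Iral Isles is at UTC−03:00.
17:00 UTC − 3h = 14:00 Iral Isles.

14:00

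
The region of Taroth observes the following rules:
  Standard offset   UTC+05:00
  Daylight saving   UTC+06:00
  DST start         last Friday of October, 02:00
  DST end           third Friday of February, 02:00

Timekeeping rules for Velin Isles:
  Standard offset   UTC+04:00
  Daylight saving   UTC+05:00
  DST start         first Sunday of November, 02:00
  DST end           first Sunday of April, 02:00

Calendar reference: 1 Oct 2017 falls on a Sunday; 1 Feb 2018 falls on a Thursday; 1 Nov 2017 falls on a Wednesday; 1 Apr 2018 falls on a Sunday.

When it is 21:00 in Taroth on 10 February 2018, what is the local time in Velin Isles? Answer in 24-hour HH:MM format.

20:00

1 October 2017 is a Sunday, so Fridays fall on 6, 13, 20, 27; the last is October 27.
1 February 2018 is a Thursday, so the first Friday is February 2 and the third is February 16.
10 February 2018 falls between 27 October 2017 and 16 February 2018, so daylight saving is in effect and Taroth is at UTC+06:00.
21:00 Taroth − 6h = 15:00 UTC.
1 November 2017 is a Wednesday, so the first Sunday is November 5.
1 April 2018 is a Sunday, so the first Sunday is April 1.
At the standard offset (UTC+04:00), 15:00 UTC + 4h = 19:00 Velin Isles standard time.
The standard-time date in Velin Isles, 10 February 2018, lies within the daylight-saving period (5 November 2017 – 1 April 2018), so Velin Isles is on daylight time, UTC+05:00.
15:00 UTC + 5h = 20:00 Velin Isles.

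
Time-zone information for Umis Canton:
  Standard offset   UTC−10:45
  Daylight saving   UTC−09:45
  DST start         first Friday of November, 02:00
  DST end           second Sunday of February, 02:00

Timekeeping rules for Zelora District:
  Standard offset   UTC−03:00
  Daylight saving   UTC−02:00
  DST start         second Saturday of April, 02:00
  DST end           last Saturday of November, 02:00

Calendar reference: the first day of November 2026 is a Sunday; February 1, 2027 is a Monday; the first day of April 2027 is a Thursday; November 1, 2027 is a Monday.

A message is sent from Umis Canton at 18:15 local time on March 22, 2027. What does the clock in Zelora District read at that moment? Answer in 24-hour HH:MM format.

1 November 2026 is a Sunday, so the first Friday is November 6.
1 February 2027 is a Monday, so the first Sunday is February 7 and the second is February 14.
March 22, 2027 does not fall between 6 November 2026 and 14 February 2027, so daylight saving is not in effect and Umis Canton is at UTC−10:45.
18:15 Umis Canton + 10h45m = 05:00 UTC (rolling into the next day, 23 March 2027).
1 April 2027 is a Thursday, so the first Saturday is April 3 and the second is April 10.
1 November 2027 is a Monday, so Saturdays fall on 6, 13, 20, 27; the last is November 27.
At the standard offset (UTC−03:00), 05:00 UTC − 3h = 02:00 Zelora District standard time.
Daylight saving runs 10 April – 27 November; the standard-time date in Zelora District, March 23, 2027, is outside that window, so Zelora District is on standard time at UTC−03:00.
05:00 UTC − 3h = 02:00 Zelora District.

02:00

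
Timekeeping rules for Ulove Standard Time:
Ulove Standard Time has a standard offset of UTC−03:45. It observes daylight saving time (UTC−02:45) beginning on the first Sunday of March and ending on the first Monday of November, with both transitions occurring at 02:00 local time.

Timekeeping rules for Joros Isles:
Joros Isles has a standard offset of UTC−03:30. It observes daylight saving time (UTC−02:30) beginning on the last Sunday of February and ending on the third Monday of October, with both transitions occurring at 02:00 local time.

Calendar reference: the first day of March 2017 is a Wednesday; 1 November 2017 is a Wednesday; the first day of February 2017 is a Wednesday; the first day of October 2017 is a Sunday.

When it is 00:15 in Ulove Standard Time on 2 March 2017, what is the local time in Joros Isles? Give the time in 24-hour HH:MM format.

01:30

1 March 2017 is a Wednesday, so the first Sunday is March 5.
1 November 2017 is a Wednesday, so the first Monday is November 6.
Daylight saving runs 5 March – 6 November; 2 March 2017 is outside that window, so Ulove Standard Time is on standard time at UTC−03:45.
00:15 Ulove Standard Time + 3h45m = 04:00 UTC.
1 February 2017 is a Wednesday, so Sundays fall on 5, 12, 19, 26; the last is February 26.
1 October 2017 is a Sunday, so the first Monday is October 2 and the third is October 16.
At the standard offset (UTC−03:30), 04:00 UTC − 3h30m = 00:30 Joros Isles standard time.
The standard-time date in Joros Isles, 2 March 2017, falls between 26 February and 16 October, so daylight saving is in effect and Joros Isles is at UTC−02:30.
04:00 UTC − 2h30m = 01:30 Joros Isles.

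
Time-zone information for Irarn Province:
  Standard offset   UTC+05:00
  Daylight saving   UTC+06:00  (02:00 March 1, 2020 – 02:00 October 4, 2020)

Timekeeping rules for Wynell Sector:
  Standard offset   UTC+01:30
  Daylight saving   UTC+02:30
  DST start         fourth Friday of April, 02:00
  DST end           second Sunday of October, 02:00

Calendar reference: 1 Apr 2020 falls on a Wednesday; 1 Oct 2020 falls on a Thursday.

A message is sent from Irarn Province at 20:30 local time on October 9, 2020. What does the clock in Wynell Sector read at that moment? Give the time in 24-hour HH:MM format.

October 9, 2020 is outside the daylight-saving period (1 March – 4 October), so Irarn Province is on standard time, UTC+05:00.
20:30 Irarn Province − 5h = 15:30 UTC.
1 April 2020 is a Wednesday, so the first Friday is April 3 and the fourth is April 24.
1 October 2020 is a Thursday, so the first Sunday is October 4 and the second is October 11.
At the standard offset (UTC+01:30), 15:30 UTC + 1h30m = 17:00 Wynell Sector standard time.
The standard-time date in Wynell Sector, October 9, 2020, lies within the daylight-saving period (24 April – 11 October), so Wynell Sector is on daylight time, UTC+02:30.
15:30 UTC + 2h30m = 18:00 Wynell Sector.

18:00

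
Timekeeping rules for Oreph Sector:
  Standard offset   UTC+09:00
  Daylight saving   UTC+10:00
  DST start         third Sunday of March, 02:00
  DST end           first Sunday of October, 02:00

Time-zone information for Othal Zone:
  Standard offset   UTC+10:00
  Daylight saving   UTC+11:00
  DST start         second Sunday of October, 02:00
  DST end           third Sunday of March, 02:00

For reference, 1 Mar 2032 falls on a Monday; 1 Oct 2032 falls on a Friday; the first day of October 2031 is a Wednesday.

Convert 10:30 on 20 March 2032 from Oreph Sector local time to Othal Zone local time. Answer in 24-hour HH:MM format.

1 March 2032 is a Monday, so the first Sunday is March 7 and the third is March 21.
1 October 2032 is a Friday, so the first Sunday is October 3.
20 March 2032 is outside the daylight-saving period (21 March – 3 October), so Oreph Sector is on standard time, UTC+09:00.
10:30 Oreph Sector − 9h = 01:30 UTC.
1 October 2031 is a Wednesday, so the first Sunday is October 5 and the second is October 12.
1 March 2032 is a Monday, so the first Sunday is March 7 and the third is March 21.
At the standard offset (UTC+10:00), 01:30 UTC + 10h = 11:30 Othal Zone standard time.
The standard-time date in Othal Zone, 20 March 2032, lies within the daylight-saving period (12 October 2031 – 21 March 2032), so Othal Zone is on daylight time, UTC+11:00.
01:30 UTC + 11h = 12:30 Othal Zone.

12:30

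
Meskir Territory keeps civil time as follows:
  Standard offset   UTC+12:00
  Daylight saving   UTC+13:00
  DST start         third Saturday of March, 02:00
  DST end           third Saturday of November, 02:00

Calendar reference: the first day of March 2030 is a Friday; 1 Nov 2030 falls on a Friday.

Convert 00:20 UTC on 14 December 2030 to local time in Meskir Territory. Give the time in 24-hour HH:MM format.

1 March 2030 is a Friday, so the first Saturday is March 2 and the third is March 16.
1 November 2030 is a Friday, so the first Saturday is November 2 and the third is November 16.
At the standard offset (UTC+12:00), 00:20 UTC + 12h = 12:20 Meskir Territory standard time.
The standard-time date in Meskir Territory, 14 December 2030, is outside the daylight-saving period (16 March – 16 November), so Meskir Territory is on standard time, UTC+12:00.
00:20 UTC + 12h = 12:20 local.

12:20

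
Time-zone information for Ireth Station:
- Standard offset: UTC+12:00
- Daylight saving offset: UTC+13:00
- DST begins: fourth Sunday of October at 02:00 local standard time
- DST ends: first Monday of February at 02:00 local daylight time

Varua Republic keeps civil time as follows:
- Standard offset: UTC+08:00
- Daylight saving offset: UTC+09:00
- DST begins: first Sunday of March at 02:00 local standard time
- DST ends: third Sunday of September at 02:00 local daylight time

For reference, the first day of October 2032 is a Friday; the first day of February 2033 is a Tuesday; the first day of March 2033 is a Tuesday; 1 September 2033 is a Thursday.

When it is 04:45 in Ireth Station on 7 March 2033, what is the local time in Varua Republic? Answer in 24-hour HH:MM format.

1 October 2032 is a Friday, so the first Sunday is October 3 and the fourth is October 24.
1 February 2033 is a Tuesday, so the first Monday is February 7.
7 March 2033 does not fall between 24 October 2032 and 7 February 2033, so daylight saving is not in effect and Ireth Station is at UTC+12:00.
04:45 Ireth Station − 12h = 16:45 UTC (rolling into the previous day, 6 March 2033).
1 March 2033 is a Tuesday, so the first Sunday is March 6.
1 September 2033 is a Thursday, so the first Sunday is September 4 and the third is September 18.
At the standard offset (UTC+08:00), 16:45 UTC + 8h = 00:45 Varua Republic standard time (rolling into the next day, 7 March 2033).
The standard-time date in Varua Republic, 7 March 2033, lies within the daylight-saving period (6 March – 18 September), so Varua Republic is on daylight time, UTC+09:00.
16:45 UTC + 9h = 01:45 Varua Republic (rolling into the next day, 7 March 2033).

01:45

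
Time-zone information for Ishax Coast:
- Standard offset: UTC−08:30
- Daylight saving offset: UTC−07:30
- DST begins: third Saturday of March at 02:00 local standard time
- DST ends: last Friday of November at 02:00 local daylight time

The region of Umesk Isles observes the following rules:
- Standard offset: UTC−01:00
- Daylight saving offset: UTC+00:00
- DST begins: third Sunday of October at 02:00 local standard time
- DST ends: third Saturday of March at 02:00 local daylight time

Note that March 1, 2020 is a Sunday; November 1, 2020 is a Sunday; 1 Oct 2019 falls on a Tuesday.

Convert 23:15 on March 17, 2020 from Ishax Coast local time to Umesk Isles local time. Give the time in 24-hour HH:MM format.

1 March 2020 is a Sunday, so the first Saturday is March 7 and the third is March 21.
1 November 2020 is a Sunday, so Fridays fall on 6, 13, 20, 27; the last is November 27.
Daylight saving runs 21 March – 27 November; March 17, 2020 is outside that window, so Ishax Coast is on standard time at UTC−08:30.
23:15 Ishax Coast + 8h30m = 07:45 UTC (rolling into the next day, 18 March 2020).
1 October 2019 is a Tuesday, so the first Sunday is October 6 and the third is October 20.
1 March 2020 is a Sunday, so the first Saturday is March 7 and the third is March 21.
At the standard offset (UTC−01:00), 07:45 UTC − 1h = 06:45 Umesk Isles standard time.
The standard-time date in Umesk Isles, March 18, 2020, falls between 20 October 2019 and 21 March 2020, so daylight saving is in effect and Umesk Isles is at UTC+00:00.
07:45 UTC + 0h = 07:45 Umesk Isles.

07:45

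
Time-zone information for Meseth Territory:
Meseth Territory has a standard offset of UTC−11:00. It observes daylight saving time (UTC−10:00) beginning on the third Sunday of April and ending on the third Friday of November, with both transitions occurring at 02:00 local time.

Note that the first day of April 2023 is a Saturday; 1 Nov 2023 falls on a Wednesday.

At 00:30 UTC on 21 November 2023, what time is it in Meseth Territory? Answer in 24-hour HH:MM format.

1 April 2023 is a Saturday, so the first Sunday is April 2 and the third is April 16.
1 November 2023 is a Wednesday, so the first Friday is November 3 and the third is November 17.
At the standard offset (UTC−11:00), 00:30 UTC − 11h = 13:30 Meseth Territory standard time (rolling into the previous day, 20 November 2023).
The standard-time date in Meseth Territory, 20 November 2023, is outside the daylight-saving period (16 April – 17 November), so Meseth Territory is on standard time, UTC−11:00.
00:30 UTC − 11h = 13:30 local (rolling into the previous day, 20 November 2023).

13:30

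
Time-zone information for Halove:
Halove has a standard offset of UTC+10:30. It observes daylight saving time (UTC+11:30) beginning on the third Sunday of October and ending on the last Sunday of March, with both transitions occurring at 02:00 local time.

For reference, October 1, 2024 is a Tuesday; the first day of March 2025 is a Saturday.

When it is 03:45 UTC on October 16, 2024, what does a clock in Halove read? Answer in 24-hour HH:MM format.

14:15

1 October 2024 is a Tuesday, so the first Sunday is October 6 and the third is October 20.
1 March 2025 is a Saturday, so Sundays fall on 2, 9, 16, 23, 30; the last is March 30.
At the standard offset (UTC+10:30), 03:45 UTC + 10h30m = 14:15 Halove standard time.
The standard-time date in Halove, October 16, 2024, is outside the daylight-saving period (20 October 2024 – 30 March 2025), so Halove is on standard time, UTC+10:30.
03:45 UTC + 10h30m = 14:15 local.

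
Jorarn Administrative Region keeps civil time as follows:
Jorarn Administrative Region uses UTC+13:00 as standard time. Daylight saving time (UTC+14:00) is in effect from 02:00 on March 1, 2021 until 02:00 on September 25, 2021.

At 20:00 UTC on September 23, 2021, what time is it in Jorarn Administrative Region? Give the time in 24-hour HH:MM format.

At the standard offset (UTC+13:00), 20:00 UTC + 13h = 09:00 Jorarn Administrative Region standard time (rolling into the next day, 24 September 2021).
The standard-time date in Jorarn Administrative Region, September 24, 2021, lies within the daylight-saving period (1 March – 25 September), so Jorarn Administrative Region is on daylight time, UTC+14:00.
20:00 UTC + 14h = 10:00 local (rolling into the next day, 24 September 2021).

10:00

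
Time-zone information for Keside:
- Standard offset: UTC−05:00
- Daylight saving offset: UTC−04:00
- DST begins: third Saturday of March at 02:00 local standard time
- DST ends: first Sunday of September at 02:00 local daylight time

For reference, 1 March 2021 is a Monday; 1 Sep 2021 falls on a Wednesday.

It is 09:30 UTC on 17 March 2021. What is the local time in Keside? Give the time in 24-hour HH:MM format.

1 March 2021 is a Monday, so the first Saturday is March 6 and the third is March 20.
1 September 2021 is a Wednesday, so the first Sunday is September 5.
At the standard offset (UTC−05:00), 09:30 UTC − 5h = 04:30 Keside standard time.
The standard-time date in Keside, 17 March 2021, is outside the daylight-saving period (20 March – 5 September), so Keside is on standard time, UTC−05:00.
09:30 UTC − 5h = 04:30 local.

04:30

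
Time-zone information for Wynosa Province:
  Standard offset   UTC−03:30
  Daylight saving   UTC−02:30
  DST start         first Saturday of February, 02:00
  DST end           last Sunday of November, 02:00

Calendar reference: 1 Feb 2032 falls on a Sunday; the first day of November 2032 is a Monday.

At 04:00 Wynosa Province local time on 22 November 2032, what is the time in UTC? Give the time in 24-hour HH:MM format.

1 February 2032 is a Sunday, so the first Saturday is February 7.
1 November 2032 is a Monday, so Sundays fall on 7, 14, 21, 28; the last is November 28.
Daylight saving runs 7 February – 28 November; 22 November 2032 is inside that window, so Wynosa Province is at UTC−02:30.
04:00 local + 2h30m = 06:30 UTC.

06:30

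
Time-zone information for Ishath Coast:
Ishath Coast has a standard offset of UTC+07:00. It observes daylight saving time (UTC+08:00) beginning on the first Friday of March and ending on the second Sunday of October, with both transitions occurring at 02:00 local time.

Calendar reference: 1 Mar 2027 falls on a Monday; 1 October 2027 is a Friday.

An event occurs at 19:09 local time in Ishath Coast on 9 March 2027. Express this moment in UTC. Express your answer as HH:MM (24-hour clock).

1 March 2027 is a Monday, so the first Friday is March 5.
1 October 2027 is a Friday, so the first Sunday is October 3 and the second is October 10.
9 March 2027 falls between 5 March and 10 October, so daylight saving is in effect and Ishath Coast is at UTC+08:00.
19:09 local − 8h = 11:09 UTC.

11:09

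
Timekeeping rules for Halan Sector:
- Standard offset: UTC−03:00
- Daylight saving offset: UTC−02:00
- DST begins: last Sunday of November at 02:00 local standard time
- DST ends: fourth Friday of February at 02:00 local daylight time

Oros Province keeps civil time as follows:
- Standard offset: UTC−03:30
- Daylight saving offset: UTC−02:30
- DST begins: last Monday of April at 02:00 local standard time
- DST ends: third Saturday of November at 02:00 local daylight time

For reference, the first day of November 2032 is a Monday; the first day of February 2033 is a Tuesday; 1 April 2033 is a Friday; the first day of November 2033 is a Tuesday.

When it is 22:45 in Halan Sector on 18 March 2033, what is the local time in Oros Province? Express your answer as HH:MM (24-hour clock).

1 November 2032 is a Monday, so Sundays fall on 7, 14, 21, 28; the last is November 28.
1 February 2033 is a Tuesday, so the first Friday is February 4 and the fourth is February 25.
Daylight saving runs 28 November 2032 – 25 February 2033; 18 March 2033 is outside that window, so Halan Sector is on standard time at UTC−03:00.
22:45 Halan Sector + 3h = 01:45 UTC (rolling into the next day, 19 March 2033).
1 April 2033 is a Friday, so Mondays fall on 4, 11, 18, 25; the last is April 25.
1 November 2033 is a Tuesday, so the first Saturday is November 5 and the third is November 19.
At the standard offset (UTC−03:30), 01:45 UTC − 3h30m = 22:15 Oros Province standard time (rolling into the previous day, 18 March 2033).
The standard-time date in Oros Province, 18 March 2033, is outside the daylight-saving period (25 April – 19 November), so Oros Province is on standard time, UTC−03:30.
01:45 UTC − 3h30m = 22:15 Oros Province (rolling into the previous day, 18 March 2033).

22:15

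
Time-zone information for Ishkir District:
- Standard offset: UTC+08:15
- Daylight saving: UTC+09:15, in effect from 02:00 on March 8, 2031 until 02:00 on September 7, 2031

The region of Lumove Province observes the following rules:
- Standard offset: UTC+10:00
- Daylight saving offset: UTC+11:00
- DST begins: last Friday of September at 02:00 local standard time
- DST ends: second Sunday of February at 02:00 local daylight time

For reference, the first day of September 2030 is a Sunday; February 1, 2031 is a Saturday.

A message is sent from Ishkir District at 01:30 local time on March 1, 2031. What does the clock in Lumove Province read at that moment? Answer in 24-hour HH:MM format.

March 1, 2031 is outside the daylight-saving period (8 March – 7 September), so Ishkir District is on standard time, UTC+08:15.
01:30 Ishkir District − 8h15m = 17:15 UTC (rolling into the previous day, 28 February 2031).
1 September 2030 is a Sunday, so Fridays fall on 6, 13, 20, 27; the last is September 27.
1 February 2031 is a Saturday, so the first Sunday is February 2 and the second is February 9.
At the standard offset (UTC+10:00), 17:15 UTC + 10h = 03:15 Lumove Province standard time (rolling into the next day, 1 March 2031).
The standard-time date in Lumove Province, March 1, 2031, does not fall between 27 September 2030 and 9 February 2031, so daylight saving is not in effect and Lumove Province is at UTC+10:00.
17:15 UTC + 10h = 03:15 Lumove Province (rolling into the next day, 1 March 2031).

03:15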